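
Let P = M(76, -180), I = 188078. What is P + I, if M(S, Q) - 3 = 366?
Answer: 188447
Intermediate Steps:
M(S, Q) = 369 (M(S, Q) = 3 + 366 = 369)
P = 369
P + I = 369 + 188078 = 188447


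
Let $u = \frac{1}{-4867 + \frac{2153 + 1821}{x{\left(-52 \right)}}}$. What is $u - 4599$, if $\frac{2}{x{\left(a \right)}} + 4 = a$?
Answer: $- \frac{534123262}{116139} \approx -4599.0$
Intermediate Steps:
$x{\left(a \right)} = \frac{2}{-4 + a}$
$u = - \frac{1}{116139}$ ($u = \frac{1}{-4867 + \frac{2153 + 1821}{2 \frac{1}{-4 - 52}}} = \frac{1}{-4867 + \frac{3974}{2 \frac{1}{-56}}} = \frac{1}{-4867 + \frac{3974}{2 \left(- \frac{1}{56}\right)}} = \frac{1}{-4867 + \frac{3974}{- \frac{1}{28}}} = \frac{1}{-4867 + 3974 \left(-28\right)} = \frac{1}{-4867 - 111272} = \frac{1}{-116139} = - \frac{1}{116139} \approx -8.6104 \cdot 10^{-6}$)
$u - 4599 = - \frac{1}{116139} - 4599 = - \frac{534123262}{116139}$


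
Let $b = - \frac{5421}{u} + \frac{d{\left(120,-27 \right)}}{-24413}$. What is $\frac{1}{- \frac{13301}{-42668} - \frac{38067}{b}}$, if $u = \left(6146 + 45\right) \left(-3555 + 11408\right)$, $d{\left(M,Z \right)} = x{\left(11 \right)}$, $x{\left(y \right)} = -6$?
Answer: $- \frac{2266590508740}{642609639488884841093} \approx -3.5272 \cdot 10^{-9}$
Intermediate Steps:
$d{\left(M,Z \right)} = -6$
$u = 48617923$ ($u = 6191 \cdot 7853 = 48617923$)
$b = \frac{159364665}{1186909354199}$ ($b = - \frac{5421}{48617923} - \frac{6}{-24413} = \left(-5421\right) \frac{1}{48617923} - - \frac{6}{24413} = - \frac{5421}{48617923} + \frac{6}{24413} = \frac{159364665}{1186909354199} \approx 0.00013427$)
$\frac{1}{- \frac{13301}{-42668} - \frac{38067}{b}} = \frac{1}{- \frac{13301}{-42668} - \frac{38067}{\frac{159364665}{1186909354199}}} = \frac{1}{\left(-13301\right) \left(- \frac{1}{42668}\right) - \frac{15060692795431111}{53121555}} = \frac{1}{\frac{13301}{42668} - \frac{15060692795431111}{53121555}} = \frac{1}{- \frac{642609639488884841093}{2266590508740}} = - \frac{2266590508740}{642609639488884841093}$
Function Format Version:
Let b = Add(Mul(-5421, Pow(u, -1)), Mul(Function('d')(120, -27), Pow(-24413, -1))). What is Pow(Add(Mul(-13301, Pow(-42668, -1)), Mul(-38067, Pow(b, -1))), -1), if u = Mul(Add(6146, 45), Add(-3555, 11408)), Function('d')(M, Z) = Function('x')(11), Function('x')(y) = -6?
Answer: Rational(-2266590508740, 642609639488884841093) ≈ -3.5272e-9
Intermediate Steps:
Function('d')(M, Z) = -6
u = 48617923 (u = Mul(6191, 7853) = 48617923)
b = Rational(159364665, 1186909354199) (b = Add(Mul(-5421, Pow(48617923, -1)), Mul(-6, Pow(-24413, -1))) = Add(Mul(-5421, Rational(1, 48617923)), Mul(-6, Rational(-1, 24413))) = Add(Rational(-5421, 48617923), Rational(6, 24413)) = Rational(159364665, 1186909354199) ≈ 0.00013427)
Pow(Add(Mul(-13301, Pow(-42668, -1)), Mul(-38067, Pow(b, -1))), -1) = Pow(Add(Mul(-13301, Pow(-42668, -1)), Mul(-38067, Pow(Rational(159364665, 1186909354199), -1))), -1) = Pow(Add(Mul(-13301, Rational(-1, 42668)), Mul(-38067, Rational(1186909354199, 159364665))), -1) = Pow(Add(Rational(13301, 42668), Rational(-15060692795431111, 53121555)), -1) = Pow(Rational(-642609639488884841093, 2266590508740), -1) = Rational(-2266590508740, 642609639488884841093)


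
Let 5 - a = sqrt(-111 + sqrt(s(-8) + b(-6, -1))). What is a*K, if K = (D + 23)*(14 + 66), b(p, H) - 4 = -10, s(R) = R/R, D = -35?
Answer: -4800 + 960*sqrt(-111 + I*sqrt(5)) ≈ -4698.1 + 10115.0*I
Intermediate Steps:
s(R) = 1
b(p, H) = -6 (b(p, H) = 4 - 10 = -6)
K = -960 (K = (-35 + 23)*(14 + 66) = -12*80 = -960)
a = 5 - sqrt(-111 + I*sqrt(5)) (a = 5 - sqrt(-111 + sqrt(1 - 6)) = 5 - sqrt(-111 + sqrt(-5)) = 5 - sqrt(-111 + I*sqrt(5)) ≈ 4.8939 - 10.536*I)
a*K = (5 - sqrt(-111 + I*sqrt(5)))*(-960) = -4800 + 960*sqrt(-111 + I*sqrt(5))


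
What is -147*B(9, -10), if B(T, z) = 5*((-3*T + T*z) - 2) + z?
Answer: 88935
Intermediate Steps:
B(T, z) = -10 + z - 15*T + 5*T*z (B(T, z) = 5*(-2 - 3*T + T*z) + z = (-10 - 15*T + 5*T*z) + z = -10 + z - 15*T + 5*T*z)
-147*B(9, -10) = -147*(-10 - 10 - 15*9 + 5*9*(-10)) = -147*(-10 - 10 - 135 - 450) = -147*(-605) = 88935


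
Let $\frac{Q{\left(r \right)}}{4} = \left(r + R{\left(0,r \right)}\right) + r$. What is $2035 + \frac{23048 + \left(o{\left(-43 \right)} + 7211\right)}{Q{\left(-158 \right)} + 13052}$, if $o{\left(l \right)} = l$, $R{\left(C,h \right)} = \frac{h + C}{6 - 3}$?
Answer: $\frac{17692567}{8683} \approx 2037.6$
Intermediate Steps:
$R{\left(C,h \right)} = \frac{C}{3} + \frac{h}{3}$ ($R{\left(C,h \right)} = \frac{C + h}{3} = \left(C + h\right) \frac{1}{3} = \frac{C}{3} + \frac{h}{3}$)
$Q{\left(r \right)} = \frac{28 r}{3}$ ($Q{\left(r \right)} = 4 \left(\left(r + \left(\frac{1}{3} \cdot 0 + \frac{r}{3}\right)\right) + r\right) = 4 \left(\left(r + \left(0 + \frac{r}{3}\right)\right) + r\right) = 4 \left(\left(r + \frac{r}{3}\right) + r\right) = 4 \left(\frac{4 r}{3} + r\right) = 4 \frac{7 r}{3} = \frac{28 r}{3}$)
$2035 + \frac{23048 + \left(o{\left(-43 \right)} + 7211\right)}{Q{\left(-158 \right)} + 13052} = 2035 + \frac{23048 + \left(-43 + 7211\right)}{\frac{28}{3} \left(-158\right) + 13052} = 2035 + \frac{23048 + 7168}{- \frac{4424}{3} + 13052} = 2035 + \frac{30216}{\frac{34732}{3}} = 2035 + 30216 \cdot \frac{3}{34732} = 2035 + \frac{22662}{8683} = \frac{17692567}{8683}$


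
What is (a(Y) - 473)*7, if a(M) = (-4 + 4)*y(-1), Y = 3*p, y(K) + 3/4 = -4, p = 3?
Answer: -3311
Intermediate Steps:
y(K) = -19/4 (y(K) = -¾ - 4 = -19/4)
Y = 9 (Y = 3*3 = 9)
a(M) = 0 (a(M) = (-4 + 4)*(-19/4) = 0*(-19/4) = 0)
(a(Y) - 473)*7 = (0 - 473)*7 = -473*7 = -3311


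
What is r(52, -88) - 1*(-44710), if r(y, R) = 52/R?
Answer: 983607/22 ≈ 44709.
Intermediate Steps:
r(52, -88) - 1*(-44710) = 52/(-88) - 1*(-44710) = 52*(-1/88) + 44710 = -13/22 + 44710 = 983607/22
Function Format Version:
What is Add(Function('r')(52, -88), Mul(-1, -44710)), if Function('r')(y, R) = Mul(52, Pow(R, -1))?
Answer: Rational(983607, 22) ≈ 44709.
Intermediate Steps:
Add(Function('r')(52, -88), Mul(-1, -44710)) = Add(Mul(52, Pow(-88, -1)), Mul(-1, -44710)) = Add(Mul(52, Rational(-1, 88)), 44710) = Add(Rational(-13, 22), 44710) = Rational(983607, 22)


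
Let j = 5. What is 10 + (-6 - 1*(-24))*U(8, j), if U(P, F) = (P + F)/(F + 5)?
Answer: 167/5 ≈ 33.400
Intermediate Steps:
U(P, F) = (F + P)/(5 + F)
10 + (-6 - 1*(-24))*U(8, j) = 10 + (-6 - 1*(-24))*((5 + 8)/(5 + 5)) = 10 + (-6 + 24)*(13/10) = 10 + 18*((⅒)*13) = 10 + 18*(13/10) = 10 + 117/5 = 167/5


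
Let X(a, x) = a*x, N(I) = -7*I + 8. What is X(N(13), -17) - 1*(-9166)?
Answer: 10577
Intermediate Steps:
N(I) = 8 - 7*I
X(N(13), -17) - 1*(-9166) = (8 - 7*13)*(-17) - 1*(-9166) = (8 - 91)*(-17) + 9166 = -83*(-17) + 9166 = 1411 + 9166 = 10577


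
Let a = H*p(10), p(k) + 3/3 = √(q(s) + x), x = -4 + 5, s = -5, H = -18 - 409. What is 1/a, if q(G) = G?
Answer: 1/2135 + 2*I/2135 ≈ 0.00046838 + 0.00093677*I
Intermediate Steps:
H = -427
x = 1
p(k) = -1 + 2*I (p(k) = -1 + √(-5 + 1) = -1 + √(-4) = -1 + 2*I)
a = 427 - 854*I (a = -427*(-1 + 2*I) = 427 - 854*I ≈ 427.0 - 854.0*I)
1/a = 1/(427 - 854*I) = (427 + 854*I)/911645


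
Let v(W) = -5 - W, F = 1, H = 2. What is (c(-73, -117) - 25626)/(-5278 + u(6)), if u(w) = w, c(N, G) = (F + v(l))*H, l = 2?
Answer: 12819/2636 ≈ 4.8631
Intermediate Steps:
c(N, G) = -12 (c(N, G) = (1 + (-5 - 1*2))*2 = (1 + (-5 - 2))*2 = (1 - 7)*2 = -6*2 = -12)
(c(-73, -117) - 25626)/(-5278 + u(6)) = (-12 - 25626)/(-5278 + 6) = -25638/(-5272) = -25638*(-1/5272) = 12819/2636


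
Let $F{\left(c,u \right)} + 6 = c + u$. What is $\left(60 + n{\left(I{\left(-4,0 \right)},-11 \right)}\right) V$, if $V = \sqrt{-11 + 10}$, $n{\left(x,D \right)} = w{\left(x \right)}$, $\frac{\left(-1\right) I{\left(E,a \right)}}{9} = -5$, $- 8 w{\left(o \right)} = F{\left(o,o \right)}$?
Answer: $\frac{99 i}{2} \approx 49.5 i$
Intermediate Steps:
$F{\left(c,u \right)} = -6 + c + u$ ($F{\left(c,u \right)} = -6 + \left(c + u\right) = -6 + c + u$)
$w{\left(o \right)} = \frac{3}{4} - \frac{o}{4}$ ($w{\left(o \right)} = - \frac{-6 + o + o}{8} = - \frac{-6 + 2 o}{8} = \frac{3}{4} - \frac{o}{4}$)
$I{\left(E,a \right)} = 45$ ($I{\left(E,a \right)} = \left(-9\right) \left(-5\right) = 45$)
$n{\left(x,D \right)} = \frac{3}{4} - \frac{x}{4}$
$V = i$ ($V = \sqrt{-1} = i \approx 1.0 i$)
$\left(60 + n{\left(I{\left(-4,0 \right)},-11 \right)}\right) V = \left(60 + \left(\frac{3}{4} - \frac{45}{4}\right)\right) i = \left(60 - \frac{21}{2}\right) i = \frac{99 i}{2}$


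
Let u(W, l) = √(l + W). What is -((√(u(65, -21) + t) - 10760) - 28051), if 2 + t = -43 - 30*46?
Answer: 38811 - √(-1425 + 2*√11) ≈ 38811.0 - 37.661*I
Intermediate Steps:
t = -1425 (t = -2 + (-43 - 30*46) = -2 + (-43 - 1380) = -2 - 1423 = -1425)
u(W, l) = √(W + l)
-((√(u(65, -21) + t) - 10760) - 28051) = -((√(√(65 - 21) - 1425) - 10760) - 28051) = -((√(√44 - 1425) - 10760) - 28051) = -((√(2*√11 - 1425) - 10760) - 28051) = -((√(-1425 + 2*√11) - 10760) - 28051) = -((-10760 + √(-1425 + 2*√11)) - 28051) = -(-38811 + √(-1425 + 2*√11)) = 38811 - √(-1425 + 2*√11)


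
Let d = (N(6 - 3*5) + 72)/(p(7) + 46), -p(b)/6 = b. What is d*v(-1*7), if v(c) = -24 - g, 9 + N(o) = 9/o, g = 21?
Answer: -1395/2 ≈ -697.50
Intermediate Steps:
p(b) = -6*b
N(o) = -9 + 9/o
d = 31/2 (d = ((-9 + 9/(6 - 3*5)) + 72)/(-6*7 + 46) = ((-9 + 9/(6 - 15)) + 72)/(-42 + 46) = ((-9 + 9/(-9)) + 72)/4 = ((-9 + 9*(-⅑)) + 72)*(¼) = ((-9 - 1) + 72)*(¼) = (-10 + 72)*(¼) = 62*(¼) = 31/2 ≈ 15.500)
v(c) = -45 (v(c) = -24 - 1*21 = -24 - 21 = -45)
d*v(-1*7) = (31/2)*(-45) = -1395/2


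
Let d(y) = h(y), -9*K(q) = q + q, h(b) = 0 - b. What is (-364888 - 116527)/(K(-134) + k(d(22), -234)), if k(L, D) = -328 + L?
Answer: 393885/262 ≈ 1503.4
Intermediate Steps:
h(b) = -b
K(q) = -2*q/9 (K(q) = -(q + q)/9 = -2*q/9)
d(y) = -y
(-364888 - 116527)/(K(-134) + k(d(22), -234)) = (-364888 - 116527)/(-2/9*(-134) + (-328 - 1*22)) = -481415/(268/9 + (-328 - 22)) = -481415/(268/9 - 350) = -481415/(-2882/9) = -481415*(-9/2882) = 393885/262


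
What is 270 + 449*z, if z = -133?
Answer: -59447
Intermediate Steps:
270 + 449*z = 270 + 449*(-133) = 270 - 59717 = -59447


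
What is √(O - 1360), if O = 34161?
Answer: √32801 ≈ 181.11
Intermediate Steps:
√(O - 1360) = √(34161 - 1360) = √32801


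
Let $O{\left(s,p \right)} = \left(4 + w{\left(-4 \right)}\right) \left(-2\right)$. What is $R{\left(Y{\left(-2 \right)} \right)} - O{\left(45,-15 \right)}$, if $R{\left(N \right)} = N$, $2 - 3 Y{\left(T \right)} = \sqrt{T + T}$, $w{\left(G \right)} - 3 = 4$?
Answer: $\frac{68}{3} - \frac{2 i}{3} \approx 22.667 - 0.66667 i$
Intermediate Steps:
$w{\left(G \right)} = 7$ ($w{\left(G \right)} = 3 + 4 = 7$)
$Y{\left(T \right)} = \frac{2}{3} - \frac{\sqrt{2} \sqrt{T}}{3}$ ($Y{\left(T \right)} = \frac{2}{3} - \frac{\sqrt{T + T}}{3} = \frac{2}{3} - \frac{\sqrt{2 T}}{3} = \frac{2}{3} - \frac{\sqrt{2} \sqrt{T}}{3}$)
$O{\left(s,p \right)} = -22$ ($O{\left(s,p \right)} = \left(4 + 7\right) \left(-2\right) = 11 \left(-2\right) = -22$)
$R{\left(Y{\left(-2 \right)} \right)} - O{\left(45,-15 \right)} = \left(\frac{2}{3} - \frac{\sqrt{2} \sqrt{-2}}{3}\right) - -22 = \left(\frac{2}{3} - \frac{\sqrt{2} i \sqrt{2}}{3}\right) + 22 = \left(\frac{2}{3} - \frac{2 i}{3}\right) + 22 = \frac{68}{3} - \frac{2 i}{3}$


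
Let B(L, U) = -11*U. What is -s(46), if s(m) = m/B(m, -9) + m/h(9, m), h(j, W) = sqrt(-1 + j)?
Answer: -46/99 - 23*sqrt(2)/2 ≈ -16.728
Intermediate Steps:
s(m) = m/99 + m*sqrt(2)/4 (s(m) = m/((-11*(-9))) + m/(sqrt(-1 + 9)) = m/99 + m/(sqrt(8)) = m*(1/99) + m/((2*sqrt(2))) = m/99 + m*(sqrt(2)/4) = m/99 + m*sqrt(2)/4)
-s(46) = -46*(4 + 99*sqrt(2))/396 = -(46/99 + 23*sqrt(2)/2) = -46/99 - 23*sqrt(2)/2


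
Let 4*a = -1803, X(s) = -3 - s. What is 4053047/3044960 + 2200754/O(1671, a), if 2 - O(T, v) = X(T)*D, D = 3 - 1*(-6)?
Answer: 1690569803009/11470364320 ≈ 147.39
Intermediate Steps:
a = -1803/4 (a = (¼)*(-1803) = -1803/4 ≈ -450.75)
D = 9 (D = 3 + 6 = 9)
O(T, v) = 29 + 9*T (O(T, v) = 2 - (-3 - T)*9 = 2 - (-27 - 9*T) = 2 + (27 + 9*T) = 29 + 9*T)
4053047/3044960 + 2200754/O(1671, a) = 4053047/3044960 + 2200754/(29 + 9*1671) = 4053047*(1/3044960) + 2200754/(29 + 15039) = 4053047/3044960 + 2200754/15068 = 4053047/3044960 + 2200754*(1/15068) = 4053047/3044960 + 1100377/7534 = 1690569803009/11470364320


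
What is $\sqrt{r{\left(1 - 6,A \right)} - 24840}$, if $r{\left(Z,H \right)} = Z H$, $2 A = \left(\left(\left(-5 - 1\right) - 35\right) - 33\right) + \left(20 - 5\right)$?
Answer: $\frac{i \sqrt{98770}}{2} \approx 157.14 i$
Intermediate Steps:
$A = - \frac{59}{2}$ ($A = \frac{\left(\left(\left(-5 - 1\right) - 35\right) - 33\right) + \left(20 - 5\right)}{2} = \frac{\left(\left(\left(-5 - 1\right) - 35\right) - 33\right) + 15}{2} = \frac{\left(\left(-6 - 35\right) - 33\right) + 15}{2} = \frac{\left(-41 - 33\right) + 15}{2} = \frac{-74 + 15}{2} = \frac{1}{2} \left(-59\right) = - \frac{59}{2} \approx -29.5$)
$r{\left(Z,H \right)} = H Z$
$\sqrt{r{\left(1 - 6,A \right)} - 24840} = \sqrt{- \frac{59 \left(1 - 6\right)}{2} - 24840} = \sqrt{\left(- \frac{59}{2}\right) \left(-5\right) - 24840} = \sqrt{\frac{295}{2} - 24840} = \sqrt{- \frac{49385}{2}} = \frac{i \sqrt{98770}}{2}$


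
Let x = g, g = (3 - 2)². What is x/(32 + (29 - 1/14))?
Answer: 14/853 ≈ 0.016413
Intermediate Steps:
g = 1 (g = 1² = 1)
x = 1
x/(32 + (29 - 1/14)) = 1/(32 + (29 - 1/14)) = 1/(32 + 405/14) = 1/(853/14) = (14/853)*1 = 14/853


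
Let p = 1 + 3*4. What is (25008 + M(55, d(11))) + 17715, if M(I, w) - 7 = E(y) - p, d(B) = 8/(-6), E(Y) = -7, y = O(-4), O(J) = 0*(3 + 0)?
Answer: 42710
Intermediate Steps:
O(J) = 0 (O(J) = 0*3 = 0)
y = 0
p = 13 (p = 1 + 12 = 13)
d(B) = -4/3 (d(B) = 8*(-1/6) = -4/3)
M(I, w) = -13 (M(I, w) = 7 + (-7 - 1*13) = 7 + (-7 - 13) = 7 - 20 = -13)
(25008 + M(55, d(11))) + 17715 = (25008 - 13) + 17715 = 24995 + 17715 = 42710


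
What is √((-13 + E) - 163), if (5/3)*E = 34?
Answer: I*√3890/5 ≈ 12.474*I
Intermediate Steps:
E = 102/5 (E = (⅗)*34 = 102/5 ≈ 20.400)
√((-13 + E) - 163) = √((-13 + 102/5) - 163) = √(37/5 - 163) = √(-778/5) = I*√3890/5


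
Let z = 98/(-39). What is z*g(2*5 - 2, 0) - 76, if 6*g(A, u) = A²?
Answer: -12028/117 ≈ -102.80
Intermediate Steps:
g(A, u) = A²/6
z = -98/39 (z = 98*(-1/39) = -98/39 ≈ -2.5128)
z*g(2*5 - 2, 0) - 76 = -49*(2*5 - 2)²/117 - 76 = -49*(10 - 2)²/117 - 76 = -49*8²/117 - 76 = -49*64/117 - 76 = -98/39*32/3 - 76 = -3136/117 - 76 = -12028/117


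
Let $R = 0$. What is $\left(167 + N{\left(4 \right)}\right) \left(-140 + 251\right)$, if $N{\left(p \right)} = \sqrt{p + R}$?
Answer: $18759$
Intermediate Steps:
$N{\left(p \right)} = \sqrt{p}$ ($N{\left(p \right)} = \sqrt{p + 0} = \sqrt{p}$)
$\left(167 + N{\left(4 \right)}\right) \left(-140 + 251\right) = \left(167 + \sqrt{4}\right) \left(-140 + 251\right) = \left(167 + 2\right) 111 = 169 \cdot 111 = 18759$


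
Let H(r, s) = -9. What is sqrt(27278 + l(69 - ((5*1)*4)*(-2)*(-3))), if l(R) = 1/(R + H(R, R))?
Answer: sqrt(24550185)/30 ≈ 165.16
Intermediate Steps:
l(R) = 1/(-9 + R) (l(R) = 1/(R - 9) = 1/(-9 + R))
sqrt(27278 + l(69 - ((5*1)*4)*(-2)*(-3))) = sqrt(27278 + 1/(-9 + (69 - ((5*1)*4)*(-2)*(-3)))) = sqrt(27278 + 1/(-9 + (69 - (5*4)*(-2)*(-3)))) = sqrt(27278 + 1/(-9 + (69 - 20*(-2)*(-3)))) = sqrt(27278 + 1/(-9 + (69 - (-40)*(-3)))) = sqrt(27278 + 1/(-9 + (69 - 1*120))) = sqrt(27278 + 1/(-9 + (69 - 120))) = sqrt(27278 + 1/(-9 - 51)) = sqrt(27278 + 1/(-60)) = sqrt(27278 - 1/60) = sqrt(1636679/60) = sqrt(24550185)/30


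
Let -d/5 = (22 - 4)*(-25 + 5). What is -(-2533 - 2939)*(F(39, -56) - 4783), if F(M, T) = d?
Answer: -16322976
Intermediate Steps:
d = 1800 (d = -5*(22 - 4)*(-25 + 5) = -90*(-20) = -5*(-360) = 1800)
F(M, T) = 1800
-(-2533 - 2939)*(F(39, -56) - 4783) = -(-2533 - 2939)*(1800 - 4783) = -(-5472)*(-2983) = -1*16322976 = -16322976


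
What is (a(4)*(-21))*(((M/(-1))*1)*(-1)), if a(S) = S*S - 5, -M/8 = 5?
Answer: 9240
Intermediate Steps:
M = -40 (M = -8*5 = -40)
a(S) = -5 + S² (a(S) = S² - 5 = -5 + S²)
(a(4)*(-21))*(((M/(-1))*1)*(-1)) = ((-5 + 4²)*(-21))*((-40/(-1)*1)*(-1)) = ((-5 + 16)*(-21))*((-40*(-1)*1)*(-1)) = (11*(-21))*((40*1)*(-1)) = -9240*(-1) = -231*(-40) = 9240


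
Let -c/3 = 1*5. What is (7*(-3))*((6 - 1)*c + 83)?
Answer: -168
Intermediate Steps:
c = -15 (c = -3*5 = -15)
(7*(-3))*((6 - 1)*c + 83) = (7*(-3))*((6 - 1)*(-15) + 83) = -21*(5*(-15) + 83) = -21*(-75 + 83) = -21*8 = -168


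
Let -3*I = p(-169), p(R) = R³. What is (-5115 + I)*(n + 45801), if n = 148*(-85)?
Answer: 159841645544/3 ≈ 5.3281e+10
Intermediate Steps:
I = 4826809/3 (I = -⅓*(-169)³ = -⅓*(-4826809) = 4826809/3 ≈ 1.6089e+6)
n = -12580
(-5115 + I)*(n + 45801) = (-5115 + 4826809/3)*(-12580 + 45801) = (4811464/3)*33221 = 159841645544/3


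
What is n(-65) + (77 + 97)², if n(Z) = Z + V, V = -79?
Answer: 30132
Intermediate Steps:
n(Z) = -79 + Z (n(Z) = Z - 79 = -79 + Z)
n(-65) + (77 + 97)² = (-79 - 65) + (77 + 97)² = -144 + 174² = -144 + 30276 = 30132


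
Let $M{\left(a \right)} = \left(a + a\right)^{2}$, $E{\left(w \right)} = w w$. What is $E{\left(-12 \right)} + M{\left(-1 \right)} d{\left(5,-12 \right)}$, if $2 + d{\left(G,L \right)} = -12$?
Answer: $88$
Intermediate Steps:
$d{\left(G,L \right)} = -14$ ($d{\left(G,L \right)} = -2 - 12 = -14$)
$E{\left(w \right)} = w^{2}$
$M{\left(a \right)} = 4 a^{2}$ ($M{\left(a \right)} = \left(2 a\right)^{2} = 4 a^{2}$)
$E{\left(-12 \right)} + M{\left(-1 \right)} d{\left(5,-12 \right)} = \left(-12\right)^{2} + 4 \left(-1\right)^{2} \left(-14\right) = 144 + 4 \cdot 1 \left(-14\right) = 144 + 4 \left(-14\right) = 144 - 56 = 88$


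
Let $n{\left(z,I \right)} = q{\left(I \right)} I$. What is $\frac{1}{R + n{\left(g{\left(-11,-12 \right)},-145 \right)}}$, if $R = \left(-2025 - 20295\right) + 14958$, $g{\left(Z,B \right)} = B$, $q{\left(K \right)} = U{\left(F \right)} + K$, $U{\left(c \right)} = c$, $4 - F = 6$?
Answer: $\frac{1}{13953} \approx 7.1669 \cdot 10^{-5}$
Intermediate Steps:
$F = -2$ ($F = 4 - 6 = -2$)
$q{\left(K \right)} = -2 + K$
$n{\left(z,I \right)} = I \left(-2 + I\right)$ ($n{\left(z,I \right)} = \left(-2 + I\right) I = I \left(-2 + I\right)$)
$R = -7362$ ($R = -22320 + 14958 = -7362$)
$\frac{1}{R + n{\left(g{\left(-11,-12 \right)},-145 \right)}} = \frac{1}{-7362 - 145 \left(-2 - 145\right)} = \frac{1}{-7362 - -21315} = \frac{1}{-7362 + 21315} = \frac{1}{13953}$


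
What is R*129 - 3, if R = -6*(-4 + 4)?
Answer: -3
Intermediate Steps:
R = 0 (R = -6*0 = 0)
R*129 - 3 = 0*129 - 3 = 0 - 3 = -3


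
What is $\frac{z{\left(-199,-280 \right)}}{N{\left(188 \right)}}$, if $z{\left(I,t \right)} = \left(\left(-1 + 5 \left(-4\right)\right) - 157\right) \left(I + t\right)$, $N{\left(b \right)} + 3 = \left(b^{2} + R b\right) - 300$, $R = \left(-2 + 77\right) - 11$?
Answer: $\frac{85262}{47073} \approx 1.8113$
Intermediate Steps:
$R = 64$ ($R = 75 - 11 = 64$)
$N{\left(b \right)} = -303 + b^{2} + 64 b$ ($N{\left(b \right)} = -3 - \left(300 - b^{2} - 64 b\right) = -3 + \left(-300 + b^{2} + 64 b\right) = -303 + b^{2} + 64 b$)
$z{\left(I,t \right)} = - 178 I - 178 t$ ($z{\left(I,t \right)} = \left(\left(-1 - 20\right) - 157\right) \left(I + t\right) = \left(-21 - 157\right) \left(I + t\right) = - 178 \left(I + t\right) = - 178 I - 178 t$)
$\frac{z{\left(-199,-280 \right)}}{N{\left(188 \right)}} = \frac{\left(-178\right) \left(-199\right) - -49840}{-303 + 188^{2} + 64 \cdot 188} = \frac{35422 + 49840}{-303 + 35344 + 12032} = \frac{85262}{47073}$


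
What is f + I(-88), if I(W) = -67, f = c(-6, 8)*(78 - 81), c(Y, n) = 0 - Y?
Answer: -85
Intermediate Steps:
c(Y, n) = -Y
f = -18 (f = (-1*(-6))*(78 - 81) = 6*(-3) = -18)
f + I(-88) = -18 - 67 = -85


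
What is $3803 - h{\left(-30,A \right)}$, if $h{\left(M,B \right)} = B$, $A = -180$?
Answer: $3983$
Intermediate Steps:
$3803 - h{\left(-30,A \right)} = 3803 - -180 = 3803 + 180 = 3983$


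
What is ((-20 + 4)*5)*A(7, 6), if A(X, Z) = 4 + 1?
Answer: -400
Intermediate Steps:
A(X, Z) = 5
((-20 + 4)*5)*A(7, 6) = ((-20 + 4)*5)*5 = -16*5*5 = -80*5 = -400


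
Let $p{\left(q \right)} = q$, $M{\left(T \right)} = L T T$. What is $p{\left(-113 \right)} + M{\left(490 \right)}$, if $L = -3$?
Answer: $-720413$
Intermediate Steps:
$M{\left(T \right)} = - 3 T^{2}$ ($M{\left(T \right)} = - 3 T T = - 3 T^{2}$)
$p{\left(-113 \right)} + M{\left(490 \right)} = -113 - 3 \cdot 490^{2} = -113 - 720300 = -720413$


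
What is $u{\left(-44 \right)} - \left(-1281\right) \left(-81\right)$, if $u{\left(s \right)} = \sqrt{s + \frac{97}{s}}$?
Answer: $-103761 + \frac{i \sqrt{22363}}{22} \approx -1.0376 \cdot 10^{5} + 6.7974 i$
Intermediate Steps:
$u{\left(-44 \right)} - \left(-1281\right) \left(-81\right) = \sqrt{-44 + \frac{97}{-44}} - \left(-1281\right) \left(-81\right) = \sqrt{-44 + 97 \left(- \frac{1}{44}\right)} - 103761 = \sqrt{-44 - \frac{97}{44}} - 103761 = \sqrt{- \frac{2033}{44}} - 103761 = \frac{i \sqrt{22363}}{22} - 103761 = -103761 + \frac{i \sqrt{22363}}{22}$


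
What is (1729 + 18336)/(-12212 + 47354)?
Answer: 20065/35142 ≈ 0.57097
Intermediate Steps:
(1729 + 18336)/(-12212 + 47354) = 20065/35142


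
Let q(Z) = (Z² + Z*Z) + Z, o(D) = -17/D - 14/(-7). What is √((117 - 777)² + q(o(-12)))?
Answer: √62730254/12 ≈ 660.02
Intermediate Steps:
o(D) = 2 - 17/D (o(D) = -17/D - 14*(-⅐) = -17/D + 2 = 2 - 17/D)
q(Z) = Z + 2*Z² (q(Z) = (Z² + Z²) + Z = 2*Z² + Z = Z + 2*Z²)
√((117 - 777)² + q(o(-12))) = √((117 - 777)² + (2 - 17/(-12))*(1 + 2*(2 - 17/(-12)))) = √((-660)² + (2 - 17*(-1/12))*(1 + 2*(2 - 17*(-1/12)))) = √(435600 + (2 + 17/12)*(1 + 2*(2 + 17/12))) = √(435600 + 41*(1 + 2*(41/12))/12) = √(435600 + 41*(1 + 41/6)/12) = √(435600 + (41/12)*(47/6)) = √(435600 + 1927/72) = √(31365127/72) = √62730254/12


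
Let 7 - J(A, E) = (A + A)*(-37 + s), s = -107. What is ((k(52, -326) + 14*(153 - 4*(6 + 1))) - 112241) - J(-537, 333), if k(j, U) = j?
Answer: 44210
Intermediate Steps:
J(A, E) = 7 + 288*A (J(A, E) = 7 - (A + A)*(-37 - 107) = 7 - 2*A*(-144) = 7 - (-288)*A = 7 + 288*A)
((k(52, -326) + 14*(153 - 4*(6 + 1))) - 112241) - J(-537, 333) = ((52 + 14*(153 - 4*(6 + 1))) - 112241) - (7 + 288*(-537)) = ((52 + 14*(153 - 4*7)) - 112241) - (7 - 154656) = ((52 + 14*(153 - 28)) - 112241) - 1*(-154649) = ((52 + 14*125) - 112241) + 154649 = ((52 + 1750) - 112241) + 154649 = (1802 - 112241) + 154649 = -110439 + 154649 = 44210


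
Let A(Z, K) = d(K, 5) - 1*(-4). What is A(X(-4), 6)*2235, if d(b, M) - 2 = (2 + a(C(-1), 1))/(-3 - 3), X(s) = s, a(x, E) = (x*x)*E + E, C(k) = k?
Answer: 11920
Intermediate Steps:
a(x, E) = E + E*x**2 (a(x, E) = x**2*E + E = E*x**2 + E = E + E*x**2)
d(b, M) = 4/3 (d(b, M) = 2 + (2 + 1*(1 + (-1)**2))/(-3 - 3) = 2 + (2 + 1*(1 + 1))/(-6) = 2 + (2 + 1*2)*(-1/6) = 2 + (2 + 2)*(-1/6) = 2 + 4*(-1/6) = 2 - 2/3 = 4/3)
A(Z, K) = 16/3 (A(Z, K) = 4/3 - 1*(-4) = 4/3 + 4 = 16/3)
A(X(-4), 6)*2235 = (16/3)*2235 = 11920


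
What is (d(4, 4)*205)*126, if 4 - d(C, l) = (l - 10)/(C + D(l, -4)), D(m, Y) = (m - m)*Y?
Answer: 142065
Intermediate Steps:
D(m, Y) = 0 (D(m, Y) = 0*Y = 0)
d(C, l) = 4 - (-10 + l)/C (d(C, l) = 4 - (l - 10)/(C + 0) = 4 - (-10 + l)/C)
(d(4, 4)*205)*126 = (((10 - 1*4 + 4*4)/4)*205)*126 = (((10 - 4 + 16)/4)*205)*126 = (((¼)*22)*205)*126 = ((11/2)*205)*126 = (2255/2)*126 = 142065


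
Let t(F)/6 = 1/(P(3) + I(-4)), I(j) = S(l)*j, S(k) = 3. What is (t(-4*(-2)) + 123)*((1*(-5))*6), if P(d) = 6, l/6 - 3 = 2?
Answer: -3660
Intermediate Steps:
l = 30 (l = 18 + 6*2 = 18 + 12 = 30)
I(j) = 3*j
t(F) = -1 (t(F) = 6/(6 + 3*(-4)) = 6/(6 - 12) = 6/(-6) = 6*(-1/6) = -1)
(t(-4*(-2)) + 123)*((1*(-5))*6) = (-1 + 123)*((1*(-5))*6) = 122*(-5*6) = 122*(-30) = -3660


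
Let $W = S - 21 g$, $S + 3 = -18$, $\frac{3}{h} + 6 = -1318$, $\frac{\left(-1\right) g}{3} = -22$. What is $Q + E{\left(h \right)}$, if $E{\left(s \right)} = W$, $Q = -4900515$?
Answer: $-4901922$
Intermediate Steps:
$g = 66$ ($g = \left(-3\right) \left(-22\right) = 66$)
$h = - \frac{3}{1324}$ ($h = \frac{3}{-6 - 1318} = \frac{3}{-1324} = 3 \left(- \frac{1}{1324}\right) = - \frac{3}{1324} \approx -0.0022659$)
$S = -21$ ($S = -3 - 18 = -21$)
$W = -1407$ ($W = -21 - 1386 = -1407$)
$E{\left(s \right)} = -1407$
$Q + E{\left(h \right)} = -4900515 - 1407 = -4901922$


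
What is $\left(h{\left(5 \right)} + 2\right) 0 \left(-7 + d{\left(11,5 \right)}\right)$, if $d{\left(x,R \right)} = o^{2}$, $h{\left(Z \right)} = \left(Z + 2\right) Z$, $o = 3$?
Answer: $0$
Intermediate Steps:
$h{\left(Z \right)} = Z \left(2 + Z\right)$ ($h{\left(Z \right)} = \left(2 + Z\right) Z = Z \left(2 + Z\right)$)
$d{\left(x,R \right)} = 9$ ($d{\left(x,R \right)} = 3^{2} = 9$)
$\left(h{\left(5 \right)} + 2\right) 0 \left(-7 + d{\left(11,5 \right)}\right) = \left(5 \left(2 + 5\right) + 2\right) 0 \left(-7 + 9\right) = \left(5 \cdot 7 + 2\right) 0 \cdot 2 = \left(35 + 2\right) 0 \cdot 2 = 37 \cdot 0 \cdot 2 = 0 \cdot 2 = 0$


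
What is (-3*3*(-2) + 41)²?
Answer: 3481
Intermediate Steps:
(-3*3*(-2) + 41)² = (-9*(-2) + 41)² = (18 + 41)² = 59² = 3481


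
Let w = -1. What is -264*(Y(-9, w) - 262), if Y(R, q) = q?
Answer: 69432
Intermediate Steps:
-264*(Y(-9, w) - 262) = -264*(-1 - 262) = -264*(-263) = 69432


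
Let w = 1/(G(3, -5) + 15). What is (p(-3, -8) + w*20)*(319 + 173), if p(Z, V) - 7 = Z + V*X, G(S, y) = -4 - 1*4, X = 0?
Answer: 23616/7 ≈ 3373.7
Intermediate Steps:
G(S, y) = -8 (G(S, y) = -4 - 4 = -8)
p(Z, V) = 7 + Z (p(Z, V) = 7 + (Z + V*0) = 7 + (Z + 0) = 7 + Z)
w = ⅐ (w = 1/(-8 + 15) = 1/7 = ⅐ ≈ 0.14286)
(p(-3, -8) + w*20)*(319 + 173) = ((7 - 3) + (⅐)*20)*(319 + 173) = (4 + 20/7)*492 = (48/7)*492 = 23616/7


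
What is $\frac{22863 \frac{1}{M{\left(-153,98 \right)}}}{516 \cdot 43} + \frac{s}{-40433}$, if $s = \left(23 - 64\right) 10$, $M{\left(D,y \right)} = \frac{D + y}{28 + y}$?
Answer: $- \frac{19329423359}{8223667870} \approx -2.3505$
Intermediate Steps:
$M{\left(D,y \right)} = \frac{D + y}{28 + y}$
$s = -410$ ($s = \left(-41\right) 10 = -410$)
$\frac{22863 \frac{1}{M{\left(-153,98 \right)}}}{516 \cdot 43} + \frac{s}{-40433} = \frac{22863 \frac{1}{\frac{1}{28 + 98} \left(-153 + 98\right)}}{516 \cdot 43} - \frac{410}{-40433} = \frac{22863 \frac{1}{\frac{1}{126} \left(-55\right)}}{22188} - - \frac{410}{40433} = \frac{22863}{\frac{1}{126} \left(-55\right)} \frac{1}{22188} + \frac{410}{40433} = \frac{22863}{- \frac{55}{126}} \cdot \frac{1}{22188} + \frac{410}{40433} = 22863 \left(- \frac{126}{55}\right) \frac{1}{22188} + \frac{410}{40433} = \left(- \frac{2880738}{55}\right) \frac{1}{22188} + \frac{410}{40433} = - \frac{480123}{203390} + \frac{410}{40433} = - \frac{19329423359}{8223667870}$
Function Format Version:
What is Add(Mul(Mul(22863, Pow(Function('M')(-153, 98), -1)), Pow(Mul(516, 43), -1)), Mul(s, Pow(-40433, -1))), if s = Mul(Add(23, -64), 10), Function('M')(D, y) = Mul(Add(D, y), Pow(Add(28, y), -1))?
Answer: Rational(-19329423359, 8223667870) ≈ -2.3505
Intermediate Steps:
Function('M')(D, y) = Mul(Pow(Add(28, y), -1), Add(D, y))
s = -410 (s = Mul(-41, 10) = -410)
Add(Mul(Mul(22863, Pow(Function('M')(-153, 98), -1)), Pow(Mul(516, 43), -1)), Mul(s, Pow(-40433, -1))) = Add(Mul(Mul(22863, Pow(Mul(Pow(Add(28, 98), -1), Add(-153, 98)), -1)), Pow(Mul(516, 43), -1)), Mul(-410, Pow(-40433, -1))) = Add(Mul(Mul(22863, Pow(Mul(Pow(126, -1), -55), -1)), Pow(22188, -1)), Mul(-410, Rational(-1, 40433))) = Add(Mul(Mul(22863, Pow(Mul(Rational(1, 126), -55), -1)), Rational(1, 22188)), Rational(410, 40433)) = Add(Mul(Mul(22863, Pow(Rational(-55, 126), -1)), Rational(1, 22188)), Rational(410, 40433)) = Add(Mul(Mul(22863, Rational(-126, 55)), Rational(1, 22188)), Rational(410, 40433)) = Add(Mul(Rational(-2880738, 55), Rational(1, 22188)), Rational(410, 40433)) = Add(Rational(-480123, 203390), Rational(410, 40433)) = Rational(-19329423359, 8223667870)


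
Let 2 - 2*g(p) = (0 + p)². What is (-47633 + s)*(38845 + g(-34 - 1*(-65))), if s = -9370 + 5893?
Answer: -1960860705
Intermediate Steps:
s = -3477
g(p) = 1 - p²/2 (g(p) = 1 - (0 + p)²/2 = 1 - p²/2)
(-47633 + s)*(38845 + g(-34 - 1*(-65))) = (-47633 - 3477)*(38845 + (1 - (-34 - 1*(-65))²/2)) = -51110*(38845 + (1 - (-34 + 65)²/2)) = -51110*(38845 + (1 - ½*31²)) = -51110*(38845 + (1 - ½*961)) = -51110*(38845 + (1 - 961/2)) = -51110*(38845 - 959/2) = -51110*76731/2 = -1960860705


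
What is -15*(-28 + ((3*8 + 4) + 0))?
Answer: 0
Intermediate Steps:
-15*(-28 + ((3*8 + 4) + 0)) = -15*(-28 + ((24 + 4) + 0)) = -15*(-28 + (28 + 0)) = -15*(-28 + 28) = -15*0 = 0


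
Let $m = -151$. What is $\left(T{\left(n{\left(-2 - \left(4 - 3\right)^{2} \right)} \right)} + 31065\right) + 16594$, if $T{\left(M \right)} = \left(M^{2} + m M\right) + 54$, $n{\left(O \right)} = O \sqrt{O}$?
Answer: $47686 + 453 i \sqrt{3} \approx 47686.0 + 784.62 i$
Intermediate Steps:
$n{\left(O \right)} = O^{\frac{3}{2}}$
$T{\left(M \right)} = 54 + M^{2} - 151 M$ ($T{\left(M \right)} = \left(M^{2} - 151 M\right) + 54 = 54 + M^{2} - 151 M$)
$\left(T{\left(n{\left(-2 - \left(4 - 3\right)^{2} \right)} \right)} + 31065\right) + 16594 = \left(\left(54 + \left(\left(-2 - \left(4 - 3\right)^{2}\right)^{\frac{3}{2}}\right)^{2} - 151 \left(-2 - \left(4 - 3\right)^{2}\right)^{\frac{3}{2}}\right) + 31065\right) + 16594 = \left(\left(54 + \left(\left(-2 - 1^{2}\right)^{\frac{3}{2}}\right)^{2} - 151 \left(-2 - 1^{2}\right)^{\frac{3}{2}}\right) + 31065\right) + 16594 = \left(\left(54 + \left(\left(-2 - 1\right)^{\frac{3}{2}}\right)^{2} - 151 \left(-2 - 1\right)^{\frac{3}{2}}\right) + 31065\right) + 16594 = \left(\left(54 + \left(\left(-3\right)^{\frac{3}{2}}\right)^{2} - 151 \left(-3\right)^{\frac{3}{2}}\right) + 31065\right) + 16594 = \left(\left(54 + \left(- 3 i \sqrt{3}\right)^{2} - 151 \left(- 3 i \sqrt{3}\right)\right) + 31065\right) + 16594 = \left(\left(54 - 27 + 453 i \sqrt{3}\right) + 31065\right) + 16594 = \left(\left(27 + 453 i \sqrt{3}\right) + 31065\right) + 16594 = \left(31092 + 453 i \sqrt{3}\right) + 16594 = 47686 + 453 i \sqrt{3}$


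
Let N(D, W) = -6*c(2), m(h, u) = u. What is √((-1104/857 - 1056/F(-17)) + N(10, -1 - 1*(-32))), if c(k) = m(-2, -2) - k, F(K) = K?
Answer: 6*√500153770/14569 ≈ 9.2103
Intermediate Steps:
c(k) = -2 - k
N(D, W) = 24 (N(D, W) = -6*(-2 - 1*2) = -6*(-2 - 2) = -6*(-4) = -1*(-24) = 24)
√((-1104/857 - 1056/F(-17)) + N(10, -1 - 1*(-32))) = √((-1104/857 - 1056/(-17)) + 24) = √((-1104*1/857 - 1056*(-1/17)) + 24) = √((-1104/857 + 1056/17) + 24) = √(886224/14569 + 24) = √(1235880/14569) = 6*√500153770/14569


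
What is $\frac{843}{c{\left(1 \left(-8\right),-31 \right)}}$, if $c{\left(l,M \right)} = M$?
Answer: $- \frac{843}{31} \approx -27.194$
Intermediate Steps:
$\frac{843}{c{\left(1 \left(-8\right),-31 \right)}} = \frac{843}{-31} = 843 \left(- \frac{1}{31}\right) = - \frac{843}{31}$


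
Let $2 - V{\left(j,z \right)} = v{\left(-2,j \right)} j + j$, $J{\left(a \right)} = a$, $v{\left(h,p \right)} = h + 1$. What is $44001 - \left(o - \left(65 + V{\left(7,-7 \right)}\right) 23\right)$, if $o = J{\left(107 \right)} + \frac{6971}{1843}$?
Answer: $\frac{83729734}{1843} \approx 45431.0$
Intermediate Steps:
$v{\left(h,p \right)} = 1 + h$
$V{\left(j,z \right)} = 2$ ($V{\left(j,z \right)} = 2 - \left(\left(1 - 2\right) j + j\right) = 2 - \left(- j + j\right) = 2 - 0 = 2 + 0 = 2$)
$o = \frac{204172}{1843}$ ($o = 107 + \frac{6971}{1843} = \frac{204172}{1843} \approx 110.78$)
$44001 - \left(o - \left(65 + V{\left(7,-7 \right)}\right) 23\right) = 44001 - \left(\frac{204172}{1843} - \left(65 + 2\right) 23\right) = 44001 + \left(67 \cdot 23 - \frac{204172}{1843}\right) = 44001 + \left(1541 - \frac{204172}{1843}\right) = 44001 + \frac{2635891}{1843} = \frac{83729734}{1843}$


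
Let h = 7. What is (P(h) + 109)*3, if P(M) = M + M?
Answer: 369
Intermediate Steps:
P(M) = 2*M
(P(h) + 109)*3 = (2*7 + 109)*3 = (14 + 109)*3 = 123*3 = 369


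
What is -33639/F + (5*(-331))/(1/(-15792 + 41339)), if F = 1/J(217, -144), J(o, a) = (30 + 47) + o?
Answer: -52170151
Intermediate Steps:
J(o, a) = 77 + o
F = 1/294 (F = 1/(77 + 217) = 1/294 ≈ 0.0034014)
-33639/F + (5*(-331))/(1/(-15792 + 41339)) = -33639/1/294 + (5*(-331))/(1/(-15792 + 41339)) = -33639*294 - 1655/(1/25547) = -9889866 - 1655/1/25547 = -9889866 - 1655*25547 = -9889866 - 42280285 = -52170151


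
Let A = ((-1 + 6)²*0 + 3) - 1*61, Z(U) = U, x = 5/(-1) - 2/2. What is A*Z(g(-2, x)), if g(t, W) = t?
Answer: 116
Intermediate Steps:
x = -6 (x = 5*(-1) - 2*½ = -5 - 1 = -6)
A = -58 (A = (5²*0 + 3) - 61 = (25*0 + 3) - 61 = (0 + 3) - 61 = 3 - 61 = -58)
A*Z(g(-2, x)) = -58*(-2) = 116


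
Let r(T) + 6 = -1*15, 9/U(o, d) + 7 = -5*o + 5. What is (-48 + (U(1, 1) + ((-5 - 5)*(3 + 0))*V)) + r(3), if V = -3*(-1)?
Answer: -1122/7 ≈ -160.29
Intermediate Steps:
V = 3
U(o, d) = 9/(-2 - 5*o) (U(o, d) = 9/(-7 + (-5*o + 5)) = 9/(-7 + (5 - 5*o)) = 9/(-2 - 5*o))
r(T) = -21 (r(T) = -6 - 1*15 = -6 - 15 = -21)
(-48 + (U(1, 1) + ((-5 - 5)*(3 + 0))*V)) + r(3) = (-48 + (-9/(2 + 5*1) + ((-5 - 5)*(3 + 0))*3)) - 21 = (-48 + (-9/(2 + 5) - 10*3*3)) - 21 = (-48 + (-9/7 - 30*3)) - 21 = (-48 + (-9*⅐ - 90)) - 21 = (-48 + (-9/7 - 90)) - 21 = (-48 - 639/7) - 21 = -975/7 - 21 = -1122/7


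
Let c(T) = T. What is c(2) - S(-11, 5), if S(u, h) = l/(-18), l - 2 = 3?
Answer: 41/18 ≈ 2.2778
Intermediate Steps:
l = 5 (l = 2 + 3 = 5)
S(u, h) = -5/18 (S(u, h) = 5/(-18) = 5*(-1/18) = -5/18)
c(2) - S(-11, 5) = 2 - 1*(-5/18) = 2 + 5/18 = 41/18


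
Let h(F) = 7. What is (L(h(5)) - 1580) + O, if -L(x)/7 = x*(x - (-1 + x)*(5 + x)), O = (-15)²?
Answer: 1830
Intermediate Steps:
O = 225
L(x) = -7*x*(x - (-1 + x)*(5 + x))
(L(h(5)) - 1580) + O = (7*7*(-5 + 7² + 3*7) - 1580) + 225 = (7*7*(-5 + 49 + 21) - 1580) + 225 = (7*7*65 - 1580) + 225 = (3185 - 1580) + 225 = 1605 + 225 = 1830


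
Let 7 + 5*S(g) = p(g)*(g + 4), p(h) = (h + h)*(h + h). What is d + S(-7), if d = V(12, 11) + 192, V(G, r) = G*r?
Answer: 205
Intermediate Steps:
p(h) = 4*h² (p(h) = (2*h)*(2*h) = 4*h²)
d = 324 (d = 12*11 + 192 = 132 + 192 = 324)
S(g) = -7/5 + 4*g²*(4 + g)/5 (S(g) = -7/5 + ((4*g²)*(g + 4))/5 = -7/5 + ((4*g²)*(4 + g))/5 = -7/5 + (4*g²*(4 + g))/5 = -7/5 + 4*g²*(4 + g)/5)
d + S(-7) = 324 + (-7/5 + (⅘)*(-7)³ + (16/5)*(-7)²) = 324 + (-7/5 + (⅘)*(-343) + (16/5)*49) = 324 + (-7/5 - 1372/5 + 784/5) = 324 - 119 = 205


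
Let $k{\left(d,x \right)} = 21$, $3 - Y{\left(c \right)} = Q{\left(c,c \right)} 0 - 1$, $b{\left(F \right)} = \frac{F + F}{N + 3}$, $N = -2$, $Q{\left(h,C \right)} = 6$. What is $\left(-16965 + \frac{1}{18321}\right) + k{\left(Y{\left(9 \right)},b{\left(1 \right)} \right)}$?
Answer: $- \frac{310431023}{18321} \approx -16944.0$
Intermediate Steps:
$b{\left(F \right)} = 2 F$ ($b{\left(F \right)} = \frac{F + F}{-2 + 3} = \frac{2 F}{1} = 2 F 1 = 2 F$)
$Y{\left(c \right)} = 4$ ($Y{\left(c \right)} = 3 - \left(6 \cdot 0 - 1\right) = 3 - \left(0 - 1\right) = 3 - -1 = 3 + 1 = 4$)
$\left(-16965 + \frac{1}{18321}\right) + k{\left(Y{\left(9 \right)},b{\left(1 \right)} \right)} = \left(-16965 + \frac{1}{18321}\right) + 21 = - \frac{310815764}{18321} + 21 = - \frac{310431023}{18321}$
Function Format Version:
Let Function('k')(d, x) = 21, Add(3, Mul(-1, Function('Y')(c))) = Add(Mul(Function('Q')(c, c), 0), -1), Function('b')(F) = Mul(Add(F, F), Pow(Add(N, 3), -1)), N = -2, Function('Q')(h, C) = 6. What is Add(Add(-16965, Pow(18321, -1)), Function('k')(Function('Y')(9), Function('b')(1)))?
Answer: Rational(-310431023, 18321) ≈ -16944.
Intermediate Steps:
Function('b')(F) = Mul(2, F) (Function('b')(F) = Mul(Add(F, F), Pow(Add(-2, 3), -1)) = Mul(Mul(2, F), Pow(1, -1)) = Mul(Mul(2, F), 1) = Mul(2, F))
Function('Y')(c) = 4 (Function('Y')(c) = Add(3, Mul(-1, Add(Mul(6, 0), -1))) = Add(3, Mul(-1, Add(0, -1))) = Add(3, Mul(-1, -1)) = Add(3, 1) = 4)
Add(Add(-16965, Pow(18321, -1)), Function('k')(Function('Y')(9), Function('b')(1))) = Add(Add(-16965, Pow(18321, -1)), 21) = Add(Add(-16965, Rational(1, 18321)), 21) = Add(Rational(-310815764, 18321), 21) = Rational(-310431023, 18321)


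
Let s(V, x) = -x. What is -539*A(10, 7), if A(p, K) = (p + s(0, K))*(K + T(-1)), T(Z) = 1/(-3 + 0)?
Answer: -10780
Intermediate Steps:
T(Z) = -⅓ (T(Z) = 1/(-3) = -⅓)
A(p, K) = (-⅓ + K)*(p - K) (A(p, K) = (p - K)*(K - ⅓) = (p - K)*(-⅓ + K) = (-⅓ + K)*(p - K))
-539*A(10, 7) = -539*(-1*7² - ⅓*10 + (⅓)*7 + 7*10) = -539*(-1*49 - 10/3 + 7/3 + 70) = -539*(-49 - 10/3 + 7/3 + 70) = -539*20 = -10780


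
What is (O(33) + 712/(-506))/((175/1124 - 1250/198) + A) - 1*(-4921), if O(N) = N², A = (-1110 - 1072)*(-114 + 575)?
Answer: 12668959317633565/2574469030921 ≈ 4921.0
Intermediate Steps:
A = -1005902 (A = -2182*461 = -1005902)
(O(33) + 712/(-506))/((175/1124 - 1250/198) + A) - 1*(-4921) = (33² + 712/(-506))/((175/1124 - 1250/198) - 1005902) - 1*(-4921) = (1089 + 712*(-1/506))/((175*(1/1124) - 1250*1/198) - 1005902) + 4921 = (1089 - 356/253)/((175/1124 - 625/99) - 1005902) + 4921 = 275161/(253*(-685175/111276 - 1005902)) + 4921 = 275161/(253*(-111933436127/111276)) + 4921 = (275161/253)*(-111276/111933436127) + 4921 = -2783528676/2574469030921 + 4921 = 12668959317633565/2574469030921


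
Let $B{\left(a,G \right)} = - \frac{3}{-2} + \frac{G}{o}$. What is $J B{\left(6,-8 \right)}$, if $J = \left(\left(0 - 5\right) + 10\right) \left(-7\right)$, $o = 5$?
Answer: $\frac{7}{2} \approx 3.5$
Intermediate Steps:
$B{\left(a,G \right)} = \frac{3}{2} + \frac{G}{5}$ ($B{\left(a,G \right)} = - \frac{3}{-2} + \frac{G}{5} = \left(-3\right) \left(- \frac{1}{2}\right) + G \frac{1}{5} = \frac{3}{2} + \frac{G}{5}$)
$J = -35$ ($J = \left(\left(0 - 5\right) + 10\right) \left(-7\right) = \left(-5 + 10\right) \left(-7\right) = 5 \left(-7\right) = -35$)
$J B{\left(6,-8 \right)} = - 35 \left(\frac{3}{2} + \frac{1}{5} \left(-8\right)\right) = - 35 \left(\frac{3}{2} - \frac{8}{5}\right) = \left(-35\right) \left(- \frac{1}{10}\right) = \frac{7}{2}$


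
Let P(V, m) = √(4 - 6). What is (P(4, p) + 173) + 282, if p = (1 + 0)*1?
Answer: 455 + I*√2 ≈ 455.0 + 1.4142*I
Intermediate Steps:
p = 1 (p = 1*1 = 1)
P(V, m) = I*√2 (P(V, m) = √(-2) = I*√2)
(P(4, p) + 173) + 282 = (I*√2 + 173) + 282 = (173 + I*√2) + 282 = 455 + I*√2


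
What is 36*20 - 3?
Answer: 717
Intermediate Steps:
36*20 - 3 = 720 - 3 = 717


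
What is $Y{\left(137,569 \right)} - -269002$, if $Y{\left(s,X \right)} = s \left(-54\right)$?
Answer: $261604$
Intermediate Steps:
$Y{\left(s,X \right)} = - 54 s$
$Y{\left(137,569 \right)} - -269002 = \left(-54\right) 137 - -269002 = -7398 + 269002 = 261604$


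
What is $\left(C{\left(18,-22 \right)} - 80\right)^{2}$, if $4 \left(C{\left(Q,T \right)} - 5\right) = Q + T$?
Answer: $5776$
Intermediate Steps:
$C{\left(Q,T \right)} = 5 + \frac{Q}{4} + \frac{T}{4}$ ($C{\left(Q,T \right)} = 5 + \frac{Q + T}{4} = 5 + \left(\frac{Q}{4} + \frac{T}{4}\right) = 5 + \frac{Q}{4} + \frac{T}{4}$)
$\left(C{\left(18,-22 \right)} - 80\right)^{2} = \left(\left(5 + \frac{1}{4} \cdot 18 + \frac{1}{4} \left(-22\right)\right) - 80\right)^{2} = \left(\left(5 + \frac{9}{2} - \frac{11}{2}\right) - 80\right)^{2} = \left(4 - 80\right)^{2} = \left(-76\right)^{2} = 5776$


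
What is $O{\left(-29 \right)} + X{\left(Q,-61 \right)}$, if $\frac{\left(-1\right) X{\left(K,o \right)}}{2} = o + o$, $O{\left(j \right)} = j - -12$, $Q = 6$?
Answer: $227$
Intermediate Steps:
$O{\left(j \right)} = 12 + j$ ($O{\left(j \right)} = j + 12 = 12 + j$)
$X{\left(K,o \right)} = - 4 o$ ($X{\left(K,o \right)} = - 2 \left(o + o\right) = - 2 \cdot 2 o = - 4 o$)
$O{\left(-29 \right)} + X{\left(Q,-61 \right)} = \left(12 - 29\right) - -244 = -17 + 244 = 227$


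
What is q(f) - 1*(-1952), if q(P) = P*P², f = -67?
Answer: -298811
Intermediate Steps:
q(P) = P³
q(f) - 1*(-1952) = (-67)³ - 1*(-1952) = -300763 + 1952 = -298811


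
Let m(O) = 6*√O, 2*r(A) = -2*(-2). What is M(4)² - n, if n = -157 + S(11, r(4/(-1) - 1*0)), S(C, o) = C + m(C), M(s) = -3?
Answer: 155 - 6*√11 ≈ 135.10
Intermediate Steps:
r(A) = 2 (r(A) = (-2*(-2))/2 = (½)*4 = 2)
S(C, o) = C + 6*√C
n = -146 + 6*√11 (n = -157 + (11 + 6*√11) = -146 + 6*√11 ≈ -126.10)
M(4)² - n = (-3)² - (-146 + 6*√11) = 9 + (146 - 6*√11) = 155 - 6*√11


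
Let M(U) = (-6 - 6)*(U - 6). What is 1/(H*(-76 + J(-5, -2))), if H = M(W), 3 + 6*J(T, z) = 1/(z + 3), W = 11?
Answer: 1/4580 ≈ 0.00021834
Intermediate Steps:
J(T, z) = -1/2 + 1/(6*(3 + z)) (J(T, z) = -1/2 + 1/(6*(z + 3)) = -1/2 + 1/(6*(3 + z)))
M(U) = 72 - 12*U (M(U) = -12*(-6 + U) = 72 - 12*U)
H = -60 (H = 72 - 12*11 = 72 - 132 = -60)
1/(H*(-76 + J(-5, -2))) = 1/(-60*(-76 + (-8 - 3*(-2))/(6*(3 - 2)))) = 1/(-60*(-76 + (1/6)*(-8 + 6)/1)) = 1/(-60*(-76 + (1/6)*1*(-2))) = 1/(-60*(-76 - 1/3)) = 1/(-60*(-229/3)) = 1/4580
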